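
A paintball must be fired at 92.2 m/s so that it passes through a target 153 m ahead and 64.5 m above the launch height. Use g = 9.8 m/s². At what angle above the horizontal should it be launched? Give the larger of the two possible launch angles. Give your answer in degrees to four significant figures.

Trajectory: y = x tanθ − g x² (1 + tan²θ)/(2v₀²). With x = 153, y = 64.5, v₀ = 92.2, g = 9.80:
13.49 tan²θ − 153 tanθ + (77.99) = 0.
tanθ = [153 ± √(153² − 4 × 13.49 × (77.99))] / (2 × 13.49) = (153 ± 138.6) / 26.99, giving tanθ = 0.5350 or 10.80.
θ = 28.15° or 84.71°; the larger is 84.71°.

84.71°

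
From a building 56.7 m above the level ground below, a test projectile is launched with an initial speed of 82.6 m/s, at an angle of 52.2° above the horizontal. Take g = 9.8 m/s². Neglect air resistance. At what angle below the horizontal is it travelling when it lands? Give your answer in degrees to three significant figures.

Horizontal component vₓ = 82.60 cos 52.2° = 50.63 m/s; vertical v_y0 = 82.60 sin 52.2° = 65.27 m/s.
The projectile lands when y = 56.7 + (65.27) t − ½·9.80·t² = 0. Positive root: t = (65.27 + √(65.27² + 2·9.80·56.7)) / 9.80 = (65.27 + 73.29) / 9.80 = 14.14 s.
At impact: v_y = v_y0 − g t = −73.29 m/s; vₓ = 50.63 m/s.
Angle below horizontal: arctan(|v_y|/vₓ) = arctan(73.29/50.63) = 55.36°.

55.4°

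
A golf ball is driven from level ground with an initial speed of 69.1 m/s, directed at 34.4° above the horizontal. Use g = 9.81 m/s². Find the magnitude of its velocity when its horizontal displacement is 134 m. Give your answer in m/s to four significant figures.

59.21 m/s

Horizontal component vₓ = 69.10 cos 34.4° = 57.02 m/s; vertical v_y0 = 69.10 sin 34.4° = 39.04 m/s.
x = vₓ t ⇒ t = 134/57.02 = 2.350 s.
Vertical velocity there: v_y = v_y0 − g t = 39.04 − 9.81 × 2.350 = 15.98 m/s.
Speed: √(vₓ² + v_y²) = √(57.02² + 15.98²) = 59.21 m/s.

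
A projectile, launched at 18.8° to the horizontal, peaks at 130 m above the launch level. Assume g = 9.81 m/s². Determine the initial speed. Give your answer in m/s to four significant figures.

At the peak v_y = 0, so v_y0 = √(2gH) = √(2 × 9.81 × 130) = 50.50 m/s.
v_y0 = v₀ sin θ ⇒ v₀ = 50.50 / sin 18.8° = 156.7 m/s.

156.7 m/s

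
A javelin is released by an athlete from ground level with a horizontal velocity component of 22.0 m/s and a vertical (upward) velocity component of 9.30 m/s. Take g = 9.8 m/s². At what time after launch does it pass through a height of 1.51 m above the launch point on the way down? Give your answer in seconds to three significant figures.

1.72 s

Height y(t) = 9.300 t − 4.900 t² = 1.51 gives 4.900 t² − 9.300 t + 1.51 = 0.
t = [9.300 ± √(9.300² − 2·9.80·1.51)] / 9.80 = (9.300 ± 7.543) / 9.80, so t = 0.1793 s or t = 1.719 s.
The descending-branch root is 1.719 s.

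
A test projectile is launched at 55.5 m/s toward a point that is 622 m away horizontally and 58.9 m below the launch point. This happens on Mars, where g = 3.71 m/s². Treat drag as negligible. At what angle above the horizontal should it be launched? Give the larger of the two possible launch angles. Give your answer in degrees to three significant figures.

Trajectory: y = x tanθ − g x² (1 + tan²θ)/(2v₀²). With x = 622, y = −58.9, v₀ = 55.5, g = 3.71:
233.0 tan²θ − 622 tanθ + (174.1) = 0.
tanθ = [622 ± √(622² − 4 × 233.0 × (174.1))] / (2 × 233.0) = (622 ± 474.0) / 466.0, giving tanθ = 0.3177 or 2.352.
θ = 17.62° or 66.97°; the larger is 66.97°.

67.0°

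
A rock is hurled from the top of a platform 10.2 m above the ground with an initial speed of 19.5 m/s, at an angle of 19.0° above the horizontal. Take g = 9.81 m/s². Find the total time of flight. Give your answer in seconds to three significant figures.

Components: vₓ = 19.50 cos 19.0° = 18.44 m/s, v_y0 = 19.50 sin 19.0° = 6.349 m/s.
The projectile lands when y = 10.2 + (6.349) t − ½·9.81·t² = 0. Positive root: t = (6.349 + √(6.349² + 2·9.81·10.2)) / 9.81 = (6.349 + 15.51) / 9.81 = 2.228 s.

2.23 s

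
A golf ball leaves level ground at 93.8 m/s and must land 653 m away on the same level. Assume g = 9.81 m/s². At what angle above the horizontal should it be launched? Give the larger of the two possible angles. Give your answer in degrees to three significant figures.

Level-ground range R = v₀² sin(2θ)/g ⇒ sin(2θ) = gR/v₀² = 9.81 × 653 / 93.8² = 0.7281.
2θ = 46.73° or 180° − 46.73° = 133.3°, so θ = 23.36° or 66.64°.
The larger angle is 66.64°.

66.6°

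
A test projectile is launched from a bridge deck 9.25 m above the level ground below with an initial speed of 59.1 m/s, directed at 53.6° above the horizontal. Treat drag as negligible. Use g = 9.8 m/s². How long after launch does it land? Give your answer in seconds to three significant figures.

Resolve: vₓ = 59.10 cos 53.6° = 35.07 m/s and v_y0 = 59.10 sin 53.6° = 47.57 m/s.
The projectile lands when y = 9.25 + (47.57) t − ½·9.80·t² = 0. Positive root: t = (47.57 + √(47.57² + 2·9.80·9.25)) / 9.80 = (47.57 + 49.44) / 9.80 = 9.899 s.

9.90 s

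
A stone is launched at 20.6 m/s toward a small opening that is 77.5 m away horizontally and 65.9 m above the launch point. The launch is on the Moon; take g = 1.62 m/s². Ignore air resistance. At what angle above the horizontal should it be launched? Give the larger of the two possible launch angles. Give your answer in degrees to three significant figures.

Trajectory: y = x tanθ − g x² (1 + tan²θ)/(2v₀²). With x = 77.5, y = 65.9, v₀ = 20.6, g = 1.62:
11.46 tan²θ − 77.5 tanθ + (77.36) = 0.
tanθ = [77.5 ± √(77.5² − 4 × 11.46 × (77.36))] / (2 × 11.46) = (77.5 ± 49.58) / 22.93, giving tanθ = 1.218 or 5.542.
θ = 50.60° or 79.77°; the larger is 79.77°.

79.8°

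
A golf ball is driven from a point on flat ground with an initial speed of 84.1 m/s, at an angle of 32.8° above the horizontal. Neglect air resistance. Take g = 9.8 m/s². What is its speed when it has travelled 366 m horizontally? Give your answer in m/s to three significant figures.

Components: vₓ = 84.10 cos 32.8° = 70.69 m/s, v_y0 = 84.10 sin 32.8° = 45.56 m/s.
Time to reach x = 366 m: t = x/vₓ = 366/70.69 = 5.177 s.
Vertical velocity there: v_y = v_y0 − g t = 45.56 − 9.80 × 5.177 = −5.181 m/s.
Speed: √(vₓ² + v_y²) = √(70.69² + 5.181²) = 70.88 m/s.

70.9 m/s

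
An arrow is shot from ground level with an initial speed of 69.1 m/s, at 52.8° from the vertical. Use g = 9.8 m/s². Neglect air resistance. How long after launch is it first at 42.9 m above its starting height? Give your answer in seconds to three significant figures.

vₓ = 69.10 sin 52.8° = 55.04 m/s; v_y0 = 69.10 cos 52.8° = 41.78 m/s.
Set y = v_y0 t − ½ g t² = 42.9: 4.900 t² − 41.78 t + 42.9 = 0.
t = [41.78 ± √(41.78² − 2·9.80·42.9)] / 9.80 = (41.78 ± 30.08) / 9.80, so t = 1.194 s or t = 7.332 s.
The first (ascending) time is 1.194 s.

1.19 s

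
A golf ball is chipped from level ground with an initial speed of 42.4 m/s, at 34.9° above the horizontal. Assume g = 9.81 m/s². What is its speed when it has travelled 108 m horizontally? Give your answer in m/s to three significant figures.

Components: vₓ = 42.40 cos 34.9° = 34.77 m/s, v_y0 = 42.40 sin 34.9° = 24.26 m/s.
Time to reach x = 108 m: t = x/vₓ = 108/34.77 = 3.106 s.
Vertical velocity there: v_y = v_y0 − g t = 24.26 − 9.81 × 3.106 = −6.208 m/s.
Speed: √(vₓ² + v_y²) = √(34.77² + 6.208²) = 35.32 m/s.

35.3 m/s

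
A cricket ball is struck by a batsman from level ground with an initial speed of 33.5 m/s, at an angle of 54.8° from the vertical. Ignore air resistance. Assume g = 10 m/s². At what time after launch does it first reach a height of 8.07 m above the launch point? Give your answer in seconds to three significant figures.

Resolve: vₓ = 33.50 sin 54.8° = 27.37 m/s and v_y0 = 33.50 cos 54.8° = 19.31 m/s.
Height y(t) = 19.31 t − 5.000 t² = 8.07 gives 5.000 t² − 19.31 t + 8.07 = 0.
Quadratic formula: t = (19.31 ± √211.49) / 10.0 = (19.31 ± 14.54) / 10.0 → t = 0.4768 s or 3.385 s.
The first (ascending) time is 0.4768 s.

0.477 s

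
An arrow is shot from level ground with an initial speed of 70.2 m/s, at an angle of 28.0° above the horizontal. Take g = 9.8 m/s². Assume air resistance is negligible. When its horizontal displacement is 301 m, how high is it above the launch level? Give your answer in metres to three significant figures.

Components: vₓ = 70.20 cos 28.0° = 61.98 m/s, v_y0 = 70.20 sin 28.0° = 32.96 m/s.
x = vₓ t ⇒ t = 301/61.98 = 4.856 s.
Height: y = v_y0 t − ½ g t² = 32.96 × 4.856 − 4.900 × 4.856² = 160.0 − 115.6 = 44.49 m.

44.5 m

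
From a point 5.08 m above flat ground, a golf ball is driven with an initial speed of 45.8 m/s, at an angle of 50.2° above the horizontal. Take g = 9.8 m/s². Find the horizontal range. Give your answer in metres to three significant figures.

215 m

Components: vₓ = 45.80 cos 50.2° = 29.32 m/s, v_y0 = 45.80 sin 50.2° = 35.19 m/s.
The projectile lands when y = 5.08 + (35.19) t − ½·9.80·t² = 0. Positive root: t = (35.19 + √(35.19² + 2·9.80·5.08)) / 9.80 = (35.19 + 36.57) / 9.80 = 7.323 s.
Horizontal distance: R = vₓ t = 29.32 × 7.323 = 214.7 m.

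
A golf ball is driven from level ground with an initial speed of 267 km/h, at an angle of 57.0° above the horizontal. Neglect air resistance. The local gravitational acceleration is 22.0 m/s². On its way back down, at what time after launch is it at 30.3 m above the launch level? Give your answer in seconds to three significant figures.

Convert: 267 km/h = 267/3.6 = 74.17 m/s.
Components: vₓ = 74.17 cos 57.0° = 40.39 m/s, v_y0 = 74.17 sin 57.0° = 62.20 m/s.
Require v_y0 t − ½ g t² = 30.3, i.e. 11.00 t² − 62.20 t + 30.3 = 0.
t = [62.20 ± √(62.20² − 2·22.0·30.3)] / 22.0 = (62.20 ± 50.36) / 22.0, so t = 0.5384 s or t = 5.116 s.
The descending-branch root is 5.116 s.

5.12 s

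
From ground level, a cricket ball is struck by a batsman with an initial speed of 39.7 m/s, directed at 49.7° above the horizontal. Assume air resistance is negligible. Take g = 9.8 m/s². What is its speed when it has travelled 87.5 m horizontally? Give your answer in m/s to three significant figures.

25.9 m/s

vₓ = 39.70 cos 49.7° = 25.68 m/s; v_y0 = 39.70 sin 49.7° = 30.28 m/s.
Time to reach x = 87.5 m: t = x/vₓ = 87.5/25.68 = 3.408 s.
Vertical velocity there: v_y = v_y0 − g t = 30.28 − 9.80 × 3.408 = −3.117 m/s.
Speed: √(vₓ² + v_y²) = √(25.68² + 3.117²) = 25.87 m/s.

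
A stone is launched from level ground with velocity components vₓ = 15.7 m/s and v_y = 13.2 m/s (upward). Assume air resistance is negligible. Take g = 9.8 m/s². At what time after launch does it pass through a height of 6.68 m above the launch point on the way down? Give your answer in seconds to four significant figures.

2.018 s

Require v_y0 t − ½ g t² = 6.68, i.e. 4.900 t² − 13.20 t + 6.68 = 0.
t = [13.20 ± √(13.20² − 2·9.80·6.68)] / 9.80 = (13.20 ± 6.581) / 9.80, so t = 0.6754 s or t = 2.018 s.
The descending-branch root is 2.018 s.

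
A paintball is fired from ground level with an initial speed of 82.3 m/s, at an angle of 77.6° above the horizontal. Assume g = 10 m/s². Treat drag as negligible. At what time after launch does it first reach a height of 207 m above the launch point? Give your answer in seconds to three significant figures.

Horizontal component vₓ = 82.30 cos 77.6° = 17.67 m/s; vertical v_y0 = 82.30 sin 77.6° = 80.38 m/s.
Require v_y0 t − ½ g t² = 207, i.e. 5.000 t² − 80.38 t + 207 = 0.
t = [80.38 ± √(80.38² − 2·10.0·207)] / 10.0 = (80.38 ± 48.18) / 10.0, so t = 3.220 s or t = 12.86 s.
The first (ascending) time is 3.220 s.

3.22 s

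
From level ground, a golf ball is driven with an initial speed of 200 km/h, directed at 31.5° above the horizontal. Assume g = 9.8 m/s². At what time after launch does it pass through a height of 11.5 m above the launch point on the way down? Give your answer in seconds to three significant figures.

5.50 s

Convert: 200 km/h = 200/3.6 = 55.56 m/s.
Components: vₓ = 55.56 cos 31.5° = 47.37 m/s, v_y0 = 55.56 sin 31.5° = 29.03 m/s.
Set y = v_y0 t − ½ g t² = 11.5: 4.900 t² − 29.03 t + 11.5 = 0.
Quadratic formula: t = (29.03 ± √617.21) / 9.80 = (29.03 ± 24.84) / 9.80 → t = 0.4269 s or 5.497 s.
The descending-branch root is 5.497 s.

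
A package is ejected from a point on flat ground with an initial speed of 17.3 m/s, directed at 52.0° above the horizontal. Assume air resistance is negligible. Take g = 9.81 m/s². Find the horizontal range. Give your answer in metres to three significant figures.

29.6 m

vₓ = 17.30 cos 52.0° = 10.65 m/s; v_y0 = 17.30 sin 52.0° = 13.63 m/s.
Time aloft: T = 2 v_y0 / g = 2 × 13.63 / 9.81 = 2.779 s.
Horizontal distance R = vₓ T = 10.65 × 2.779 = 29.60 m.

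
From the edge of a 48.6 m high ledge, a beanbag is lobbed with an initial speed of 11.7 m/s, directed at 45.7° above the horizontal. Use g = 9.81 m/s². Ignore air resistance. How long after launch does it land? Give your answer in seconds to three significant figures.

4.11 s

vₓ = 11.70 cos 45.7° = 8.171 m/s; v_y0 = 11.70 sin 45.7° = 8.374 m/s.
The projectile lands when y = 48.6 + (8.374) t − ½·9.81·t² = 0. Positive root: t = (8.374 + √(8.374² + 2·9.81·48.6)) / 9.81 = (8.374 + 31.99) / 9.81 = 4.115 s.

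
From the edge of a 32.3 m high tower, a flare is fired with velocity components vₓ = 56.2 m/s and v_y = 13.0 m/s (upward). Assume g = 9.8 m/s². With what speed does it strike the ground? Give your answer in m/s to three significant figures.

Vertical motion (up positive, ground at y = 0): 4.900 t² − (13.00) t − 32.3 = 0, so t = (13.00 + √(13.00² + 2·9.80·32.3)) / 9.80 = (13.00 + 28.32) / 9.80 = 4.216 s.
Vertical velocity at impact: v_y = v_y0 − g t = 13.00 − 9.80 × 4.216 = −28.32 m/s.
Speed: |v| = √(vₓ² + v_y²) = √(56.20² + 28.32²) = 62.93 m/s.

62.9 m/s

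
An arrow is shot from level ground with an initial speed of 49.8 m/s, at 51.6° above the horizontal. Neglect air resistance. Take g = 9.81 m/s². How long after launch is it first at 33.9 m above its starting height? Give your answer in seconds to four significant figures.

0.9924 s

Components: vₓ = 49.80 cos 51.6° = 30.93 m/s, v_y0 = 49.80 sin 51.6° = 39.03 m/s.
Set y = v_y0 t − ½ g t² = 33.9: 4.905 t² − 39.03 t + 33.9 = 0.
Quadratic formula: t = (39.03 ± √858.06) / 9.81 = (39.03 ± 29.29) / 9.81 → t = 0.9924 s or 6.964 s.
The first (ascending) time is 0.9924 s.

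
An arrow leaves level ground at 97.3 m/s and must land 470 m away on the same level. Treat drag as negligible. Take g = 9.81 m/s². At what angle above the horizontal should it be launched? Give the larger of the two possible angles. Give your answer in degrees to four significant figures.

From R = (v₀²/g) sin 2θ: sin 2θ = 9.81 × 470 / 9467.3 = 0.4870.
2θ = 29.14° or 180° − 29.14° = 150.9°, so θ = 14.57° or 75.43°.
The larger angle is 75.43°.

75.43°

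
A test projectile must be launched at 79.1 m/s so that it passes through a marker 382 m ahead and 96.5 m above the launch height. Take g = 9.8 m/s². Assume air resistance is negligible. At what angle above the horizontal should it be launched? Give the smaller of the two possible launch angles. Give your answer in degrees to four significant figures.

Trajectory: y = x tanθ − g x² (1 + tan²θ)/(2v₀²). With x = 382, y = 96.5, v₀ = 79.1, g = 9.80:
114.3 tan²θ − 382 tanθ + (210.8) = 0.
tanθ = [382 ± √(382² − 4 × 114.3 × (210.8))] / (2 × 114.3) = (382 ± 222.6) / 228.6, giving tanθ = 0.6972 or 2.645.
θ = 34.88° or 69.29°; the smaller is 34.88°.

34.88°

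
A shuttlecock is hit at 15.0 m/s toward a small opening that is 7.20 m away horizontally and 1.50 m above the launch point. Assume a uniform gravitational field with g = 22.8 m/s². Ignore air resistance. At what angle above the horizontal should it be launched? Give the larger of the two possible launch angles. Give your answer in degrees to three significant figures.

Trajectory: y = x tanθ − g x² (1 + tan²θ)/(2v₀²). With x = 7.20, y = 1.50, v₀ = 15.0, g = 22.8:
2.627 tan²θ − 7.20 tanθ + (4.127) = 0.
tanθ = [7.20 ± √(7.20² − 4 × 2.627 × (4.127))] / (2 × 2.627) = (7.20 ± 2.913) / 5.253, giving tanθ = 0.8161 or 1.925.
θ = 39.22° or 62.55°; the larger is 62.55°.

62.6°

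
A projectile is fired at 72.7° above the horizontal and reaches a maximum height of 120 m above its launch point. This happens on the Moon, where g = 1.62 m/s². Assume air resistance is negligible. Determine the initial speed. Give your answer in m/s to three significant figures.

At the peak v_y = 0, so v_y0 = √(2gH) = √(2 × 1.62 × 120) = 19.72 m/s.
v_y0 = v₀ sin θ ⇒ v₀ = 19.72 / sin 72.7° = 20.65 m/s.

20.7 m/s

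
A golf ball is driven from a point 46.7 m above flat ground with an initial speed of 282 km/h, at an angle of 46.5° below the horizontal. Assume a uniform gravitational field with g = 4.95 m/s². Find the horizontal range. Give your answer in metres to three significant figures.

42.8 m

Convert: 282 km/h = 282/3.6 = 78.33 m/s.
vₓ = 78.33 cos 46.5° = 53.92 m/s; v_y0 = −56.82 m/s (downward).
With up positive and y = 0 at the ground: y(t) = 46.7 + (−56.82) t − 2.475 t². Setting y = 0 and taking the positive root: t = [−56.82 + √(56.82² + 2·4.95·46.7)] / 4.95 = (−56.82 + 60.75) / 4.95 = 0.7944 s.
Horizontal distance: R = vₓ t = 53.92 × 0.7944 = 42.83 m.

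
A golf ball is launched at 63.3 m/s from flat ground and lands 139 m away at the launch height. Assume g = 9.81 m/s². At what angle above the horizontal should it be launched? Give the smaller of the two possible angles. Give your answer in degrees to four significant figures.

Level-ground range R = v₀² sin(2θ)/g ⇒ sin(2θ) = gR/v₀² = 9.81 × 139 / 63.3² = 0.3403.
2θ = 19.90° or 180° − 19.90° = 160.1°, so θ = 9.948° or 80.05°.
The smaller angle is 9.948°.

9.948°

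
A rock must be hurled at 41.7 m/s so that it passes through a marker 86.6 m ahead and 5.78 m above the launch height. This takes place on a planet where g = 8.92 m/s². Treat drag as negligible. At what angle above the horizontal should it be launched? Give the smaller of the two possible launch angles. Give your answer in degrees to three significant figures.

17.2°

Trajectory: y = x tanθ − g x² (1 + tan²θ)/(2v₀²). With x = 86.6, y = 5.78, v₀ = 41.7, g = 8.92:
19.24 tan²θ − 86.6 tanθ + (25.02) = 0.
tanθ = [86.6 ± √(86.6² − 4 × 19.24 × (25.02))] / (2 × 19.24) = (86.6 ± 74.66) / 38.47, giving tanθ = 0.3102 or 4.192.
θ = 17.24° or 76.58°; the smaller is 17.24°.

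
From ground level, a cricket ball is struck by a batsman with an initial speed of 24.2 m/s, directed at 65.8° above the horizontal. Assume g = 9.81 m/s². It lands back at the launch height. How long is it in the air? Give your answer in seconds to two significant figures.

vₓ = 24.20 cos 65.8° = 9.920 m/s; v_y0 = 24.20 sin 65.8° = 22.07 m/s.
It returns to y = 0 when t = 2 v_y0 / g = 2(22.07)/9.81 = 4.500 s.

4.5 s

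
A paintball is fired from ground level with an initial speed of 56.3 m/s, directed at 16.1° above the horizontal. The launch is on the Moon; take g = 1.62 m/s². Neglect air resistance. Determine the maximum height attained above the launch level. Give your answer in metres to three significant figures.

75.2 m

vₓ = 56.30 cos 16.1° = 54.09 m/s; v_y0 = 56.30 sin 16.1° = 15.61 m/s.
At the apex v_y = 0, so H = v_y0²/(2g) = 15.61²/3.240 = 75.23 m.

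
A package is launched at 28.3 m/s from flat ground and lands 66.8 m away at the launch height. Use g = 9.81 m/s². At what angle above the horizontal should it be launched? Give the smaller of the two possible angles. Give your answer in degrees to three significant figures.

Level-ground range R = v₀² sin(2θ)/g ⇒ sin(2θ) = gR/v₀² = 9.81 × 66.8 / 28.3² = 0.8182.
2θ = 54.91° or 180° − 54.91° = 125.1°, so θ = 27.45° or 62.55°.
The smaller angle is 27.45°.

27.5°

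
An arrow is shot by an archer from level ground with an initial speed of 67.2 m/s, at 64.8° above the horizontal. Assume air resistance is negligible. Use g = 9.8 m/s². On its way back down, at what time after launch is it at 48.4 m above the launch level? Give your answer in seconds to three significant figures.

Components: vₓ = 67.20 cos 64.8° = 28.61 m/s, v_y0 = 67.20 sin 64.8° = 60.80 m/s.
Height y(t) = 60.80 t − 4.900 t² = 48.4 gives 4.900 t² − 60.80 t + 48.4 = 0.
t = [60.80 ± √(60.80² − 2·9.80·48.4)] / 9.80 = (60.80 ± 52.43) / 9.80, so t = 0.8549 s or t = 11.55 s.
The descending-branch root is 11.55 s.

11.6 s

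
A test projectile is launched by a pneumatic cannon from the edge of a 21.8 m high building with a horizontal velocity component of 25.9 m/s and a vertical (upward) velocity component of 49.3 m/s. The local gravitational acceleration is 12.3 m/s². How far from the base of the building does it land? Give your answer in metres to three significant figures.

With up positive and y = 0 at the ground: y(t) = 21.8 + (49.30) t − 6.150 t². Setting y = 0 and taking the positive root: t = [49.30 + √(49.30² + 2·12.3·21.8)] / 12.3 = (49.30 + 54.47) / 12.3 = 8.436 s.
Horizontal distance: R = vₓ t = 25.90 × 8.436 = 218.5 m.

219 m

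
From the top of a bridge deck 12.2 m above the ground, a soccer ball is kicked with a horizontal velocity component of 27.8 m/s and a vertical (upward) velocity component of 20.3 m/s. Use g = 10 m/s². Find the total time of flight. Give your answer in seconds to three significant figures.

The projectile lands when y = 12.2 + (20.30) t − ½·10.0·t² = 0. Positive root: t = (20.30 + √(20.30² + 2·10.0·12.2)) / 10.0 = (20.30 + 25.61) / 10.0 = 4.591 s.

4.59 s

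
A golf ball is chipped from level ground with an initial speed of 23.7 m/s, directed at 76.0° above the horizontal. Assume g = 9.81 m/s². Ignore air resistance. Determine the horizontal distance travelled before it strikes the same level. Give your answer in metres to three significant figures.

26.9 m

Horizontal component vₓ = 23.70 cos 76.0° = 5.734 m/s; vertical v_y0 = 23.70 sin 76.0° = 23.00 m/s.
Time aloft: T = 2 v_y0 / g = 2 × 23.00 / 9.81 = 4.688 s.
Range: R = vₓ T = 5.734 × 4.688 = 26.88 m.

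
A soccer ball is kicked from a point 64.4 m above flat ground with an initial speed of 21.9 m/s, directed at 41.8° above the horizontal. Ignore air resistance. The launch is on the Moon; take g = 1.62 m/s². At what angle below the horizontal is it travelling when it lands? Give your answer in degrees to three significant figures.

51.5°

Resolve: vₓ = 21.90 cos 41.8° = 16.33 m/s and v_y0 = 21.90 sin 41.8° = 14.60 m/s.
Vertical motion (up positive, ground at y = 0): 0.8100 t² − (14.60) t − 64.4 = 0, so t = (14.60 + √(14.60² + 2·1.62·64.4)) / 1.62 = (14.60 + 20.54) / 1.62 = 21.69 s.
At impact: v_y = v_y0 − g t = −20.54 m/s; vₓ = 16.33 m/s.
Angle below horizontal: arctan(|v_y|/vₓ) = arctan(20.54/16.33) = 51.52°.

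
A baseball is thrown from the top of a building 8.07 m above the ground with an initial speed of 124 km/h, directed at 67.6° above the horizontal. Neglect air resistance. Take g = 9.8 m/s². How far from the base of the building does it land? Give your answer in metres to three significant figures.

88.5 m

Convert: 124 km/h = 124/3.6 = 34.44 m/s.
Components: vₓ = 34.44 cos 67.6° = 13.13 m/s, v_y0 = 34.44 sin 67.6° = 31.85 m/s.
The projectile lands when y = 8.07 + (31.85) t − ½·9.80·t² = 0. Positive root: t = (31.85 + √(31.85² + 2·9.80·8.07)) / 9.80 = (31.85 + 34.24) / 9.80 = 6.743 s.
Horizontal distance: R = vₓ t = 13.13 × 6.743 = 88.51 m.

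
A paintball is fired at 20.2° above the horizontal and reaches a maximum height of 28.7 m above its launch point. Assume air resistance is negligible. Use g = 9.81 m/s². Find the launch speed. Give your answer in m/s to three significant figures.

68.7 m/s

At the peak v_y = 0, so v_y0 = √(2gH) = √(2 × 9.81 × 28.7) = 23.73 m/s.
v_y0 = v₀ sin θ ⇒ v₀ = 23.73 / sin 20.2° = 68.72 m/s.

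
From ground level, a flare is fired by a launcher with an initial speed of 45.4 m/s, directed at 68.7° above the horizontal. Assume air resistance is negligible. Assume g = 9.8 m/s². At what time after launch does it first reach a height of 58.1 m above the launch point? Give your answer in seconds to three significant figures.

1.71 s

Resolve: vₓ = 45.40 cos 68.7° = 16.49 m/s and v_y0 = 45.40 sin 68.7° = 42.30 m/s.
Height y(t) = 42.30 t − 4.900 t² = 58.1 gives 4.900 t² − 42.30 t + 58.1 = 0.
Quadratic formula: t = (42.30 ± √650.43) / 9.80 = (42.30 ± 25.50) / 9.80 → t = 1.714 s or 6.919 s.
The first (ascending) time is 1.714 s.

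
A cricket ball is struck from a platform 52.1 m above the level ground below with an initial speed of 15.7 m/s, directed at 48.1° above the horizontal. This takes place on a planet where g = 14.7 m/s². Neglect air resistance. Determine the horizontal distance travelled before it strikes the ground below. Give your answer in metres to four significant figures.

vₓ = 15.70 cos 48.1° = 10.48 m/s; v_y0 = 15.70 sin 48.1° = 11.69 m/s.
With up positive and y = 0 at the ground: y(t) = 52.1 + (11.69) t − 7.350 t². Setting y = 0 and taking the positive root: t = [11.69 + √(11.69² + 2·14.7·52.1)] / 14.7 = (11.69 + 40.84) / 14.7 = 3.574 s.
Horizontal distance: R = vₓ t = 10.48 × 3.574 = 37.47 m.

37.47 m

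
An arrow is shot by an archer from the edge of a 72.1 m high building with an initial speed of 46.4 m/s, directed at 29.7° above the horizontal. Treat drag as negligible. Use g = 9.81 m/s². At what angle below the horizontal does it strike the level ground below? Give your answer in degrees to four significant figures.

47.56°

vₓ = 46.40 cos 29.7° = 40.30 m/s; v_y0 = 46.40 sin 29.7° = 22.99 m/s.
The projectile lands when y = 72.1 + (22.99) t − ½·9.81·t² = 0. Positive root: t = (22.99 + √(22.99² + 2·9.81·72.1)) / 9.81 = (22.99 + 44.08) / 9.81 = 6.837 s.
At impact: v_y = v_y0 − g t = −44.08 m/s; vₓ = 40.30 m/s.
Angle below horizontal: arctan(|v_y|/vₓ) = arctan(44.08/40.30) = 47.56°.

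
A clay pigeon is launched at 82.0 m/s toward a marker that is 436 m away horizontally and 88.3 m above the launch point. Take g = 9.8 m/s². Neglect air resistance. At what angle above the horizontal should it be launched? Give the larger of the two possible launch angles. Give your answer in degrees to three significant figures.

68.1°

Trajectory: y = x tanθ − g x² (1 + tan²θ)/(2v₀²). With x = 436, y = 88.3, v₀ = 82.0, g = 9.80:
138.5 tan²θ − 436 tanθ + (226.8) = 0.
tanθ = [436 ± √(436² − 4 × 138.5 × (226.8))] / (2 × 138.5) = (436 ± 253.8) / 277.1, giving tanθ = 0.6577 or 2.490.
θ = 33.33° or 68.12°; the larger is 68.12°.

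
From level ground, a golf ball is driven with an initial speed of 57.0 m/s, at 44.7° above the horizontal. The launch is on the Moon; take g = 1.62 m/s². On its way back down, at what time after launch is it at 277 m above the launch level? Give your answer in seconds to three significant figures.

41.2 s

vₓ = 57.00 cos 44.7° = 40.52 m/s; v_y0 = 57.00 sin 44.7° = 40.09 m/s.
Set y = v_y0 t − ½ g t² = 277: 0.8100 t² − 40.09 t + 277 = 0.
Quadratic formula: t = (40.09 ± √710.01) / 1.62 = (40.09 ± 26.65) / 1.62 → t = 8.301 s or 41.20 s.
The descending-branch root is 41.20 s.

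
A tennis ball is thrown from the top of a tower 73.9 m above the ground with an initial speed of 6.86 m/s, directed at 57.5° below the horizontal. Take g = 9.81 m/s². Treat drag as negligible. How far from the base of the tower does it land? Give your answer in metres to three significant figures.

12.3 m

Resolve: vₓ = 6.860 cos 57.5° = 3.686 m/s and v_y0 = −5.786 m/s (downward).
With up positive and y = 0 at the ground: y(t) = 73.9 + (−5.786) t − 4.905 t². Setting y = 0 and taking the positive root: t = [−5.786 + √(5.786² + 2·9.81·73.9)] / 9.81 = (−5.786 + 38.51) / 9.81 = 3.336 s.
Horizontal distance: R = vₓ t = 3.686 × 3.336 = 12.30 m.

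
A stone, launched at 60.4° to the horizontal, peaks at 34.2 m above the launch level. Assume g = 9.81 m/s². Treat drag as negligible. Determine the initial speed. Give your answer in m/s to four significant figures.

At the peak v_y = 0, so v_y0 = √(2gH) = √(2 × 9.81 × 34.2) = 25.90 m/s.
v_y0 = v₀ sin θ ⇒ v₀ = 25.90 / sin 60.4° = 29.79 m/s.

29.79 m/s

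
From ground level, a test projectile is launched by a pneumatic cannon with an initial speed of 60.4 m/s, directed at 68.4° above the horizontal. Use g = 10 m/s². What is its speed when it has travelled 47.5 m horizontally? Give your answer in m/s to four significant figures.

41.29 m/s

Horizontal component vₓ = 60.40 cos 68.4° = 22.23 m/s; vertical v_y0 = 60.40 sin 68.4° = 56.16 m/s.
At x = 47.5 m, t = x/vₓ = 47.5/22.23 = 2.136 s.
Vertical velocity there: v_y = v_y0 − g t = 56.16 − 10.0 × 2.136 = 34.80 m/s.
Speed: √(vₓ² + v_y²) = √(22.23² + 34.80²) = 41.29 m/s.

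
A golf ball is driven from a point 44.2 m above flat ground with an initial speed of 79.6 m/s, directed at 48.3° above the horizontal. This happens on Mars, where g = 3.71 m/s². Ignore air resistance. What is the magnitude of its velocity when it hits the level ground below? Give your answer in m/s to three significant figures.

81.6 m/s

Resolve: vₓ = 79.60 cos 48.3° = 52.95 m/s and v_y0 = 79.60 sin 48.3° = 59.43 m/s.
The projectile lands when y = 44.2 + (59.43) t − ½·3.71·t² = 0. Positive root: t = (59.43 + √(59.43² + 2·3.71·44.2)) / 3.71 = (59.43 + 62.13) / 3.71 = 32.77 s.
Vertical velocity at impact: v_y = v_y0 − g t = 59.43 − 3.71 × 32.77 = −62.13 m/s.
Speed: |v| = √(vₓ² + v_y²) = √(52.95² + 62.13²) = 81.63 m/s.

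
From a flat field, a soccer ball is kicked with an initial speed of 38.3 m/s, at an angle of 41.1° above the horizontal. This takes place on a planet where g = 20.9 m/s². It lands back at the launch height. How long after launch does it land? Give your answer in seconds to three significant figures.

Horizontal component vₓ = 38.30 cos 41.1° = 28.86 m/s; vertical v_y0 = 38.30 sin 41.1° = 25.18 m/s.
Landing at launch height ⇒ T = 2 v_y0 / g = 2 × 25.18 / 20.9 = 2.409 s.

2.41 s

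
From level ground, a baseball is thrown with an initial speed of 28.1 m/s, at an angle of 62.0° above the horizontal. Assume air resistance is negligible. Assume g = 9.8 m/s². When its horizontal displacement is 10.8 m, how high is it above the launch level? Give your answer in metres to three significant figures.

Horizontal component vₓ = 28.10 cos 62.0° = 13.19 m/s; vertical v_y0 = 28.10 sin 62.0° = 24.81 m/s.
Time to reach x = 10.8 m: t = x/vₓ = 10.8/13.19 = 0.8187 s.
Height: y = v_y0 t − ½ g t² = 24.81 × 0.8187 − 4.900 × 0.8187² = 20.31 − 3.284 = 17.03 m.

17.0 m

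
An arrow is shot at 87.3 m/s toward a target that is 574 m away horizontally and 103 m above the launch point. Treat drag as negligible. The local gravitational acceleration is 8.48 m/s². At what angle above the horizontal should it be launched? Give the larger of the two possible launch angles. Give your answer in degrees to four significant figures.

Trajectory: y = x tanθ − g x² (1 + tan²θ)/(2v₀²). With x = 574, y = 103, v₀ = 87.3, g = 8.48:
183.3 tan²θ − 574 tanθ + (286.3) = 0.
tanθ = [574 ± √(574² − 4 × 183.3 × (286.3))] / (2 × 183.3) = (574 ± 345.8) / 366.6, giving tanθ = 0.6225 or 2.509.
θ = 31.90° or 68.27°; the larger is 68.27°.

68.27°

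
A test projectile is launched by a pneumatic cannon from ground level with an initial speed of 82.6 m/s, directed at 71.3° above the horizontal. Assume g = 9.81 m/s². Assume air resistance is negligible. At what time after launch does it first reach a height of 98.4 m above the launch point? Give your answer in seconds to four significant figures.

Components: vₓ = 82.60 cos 71.3° = 26.48 m/s, v_y0 = 82.60 sin 71.3° = 78.24 m/s.
Set y = v_y0 t − ½ g t² = 98.4: 4.905 t² − 78.24 t + 98.4 = 0.
t = [78.24 ± √(78.24² − 2·9.81·98.4)] / 9.81 = (78.24 ± 64.74) / 9.81, so t = 1.376 s or t = 14.57 s.
The first (ascending) time is 1.376 s.

1.376 s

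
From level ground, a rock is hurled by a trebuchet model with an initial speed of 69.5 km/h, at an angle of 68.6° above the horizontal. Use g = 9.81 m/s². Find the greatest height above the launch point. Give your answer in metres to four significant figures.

16.47 m

Convert: 69.5 km/h = 69.5/3.6 = 19.31 m/s.
Components: vₓ = 19.31 cos 68.6° = 7.044 m/s, v_y0 = 19.31 sin 68.6° = 17.97 m/s.
Peak height H = v_y0² / (2g) = 323.08 / 19.62 = 16.47 m.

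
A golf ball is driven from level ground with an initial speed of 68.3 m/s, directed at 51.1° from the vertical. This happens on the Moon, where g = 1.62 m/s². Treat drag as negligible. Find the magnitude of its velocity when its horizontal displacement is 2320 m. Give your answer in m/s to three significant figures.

Resolve: vₓ = 68.30 sin 51.1° = 53.15 m/s and v_y0 = 68.30 cos 51.1° = 42.89 m/s.
x = vₓ t ⇒ t = 2320/53.15 = 43.65 s.
Vertical velocity there: v_y = v_y0 − g t = 42.89 − 1.62 × 43.65 = −27.82 m/s.
Speed: √(vₓ² + v_y²) = √(53.15² + 27.82²) = 59.99 m/s.

60.0 m/s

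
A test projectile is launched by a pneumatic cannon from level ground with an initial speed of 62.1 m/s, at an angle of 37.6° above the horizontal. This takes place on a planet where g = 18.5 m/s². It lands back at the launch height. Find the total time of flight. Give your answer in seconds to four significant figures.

4.096 s

Components: vₓ = 62.10 cos 37.6° = 49.20 m/s, v_y0 = 62.10 sin 37.6° = 37.89 m/s.
Time of flight on level ground: T = 2 v_y0 / g = 2 × 37.89 / 18.5 = 4.096 s.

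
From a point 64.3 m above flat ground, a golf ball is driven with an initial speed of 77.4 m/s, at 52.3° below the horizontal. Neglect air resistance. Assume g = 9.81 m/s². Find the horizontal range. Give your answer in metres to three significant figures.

Components: vₓ = 77.40 cos 52.3° = 47.33 m/s, v_y0 = −61.24 m/s (downward).
Vertical motion (up positive, ground at y = 0): 4.905 t² − (−61.24) t − 64.3 = 0, so t = (−61.24 + √(61.24² + 2·9.81·64.3)) / 9.81 = (−61.24 + 70.80) / 9.81 = 0.9740 s.
Horizontal distance: R = vₓ t = 47.33 × 0.9740 = 46.10 m.

46.1 m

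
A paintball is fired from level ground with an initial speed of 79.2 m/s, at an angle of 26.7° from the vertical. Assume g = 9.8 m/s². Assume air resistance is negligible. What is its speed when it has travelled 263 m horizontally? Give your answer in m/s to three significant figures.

Components: vₓ = 79.20 sin 26.7° = 35.59 m/s, v_y0 = 79.20 cos 26.7° = 70.76 m/s.
x = vₓ t ⇒ t = 263/35.59 = 7.391 s.
Vertical velocity there: v_y = v_y0 − g t = 70.76 − 9.80 × 7.391 = −1.672 m/s.
Speed: √(vₓ² + v_y²) = √(35.59² + 1.672²) = 35.63 m/s.

35.6 m/s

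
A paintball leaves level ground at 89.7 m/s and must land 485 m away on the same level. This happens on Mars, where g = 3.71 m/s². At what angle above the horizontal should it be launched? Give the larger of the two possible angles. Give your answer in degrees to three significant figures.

From R = (v₀²/g) sin 2θ: sin 2θ = 3.71 × 485 / 8046.1 = 0.2236.
2θ = 12.92° or 180° − 12.92° = 167.1°, so θ = 6.461° or 83.54°.
The larger angle is 83.54°.

83.5°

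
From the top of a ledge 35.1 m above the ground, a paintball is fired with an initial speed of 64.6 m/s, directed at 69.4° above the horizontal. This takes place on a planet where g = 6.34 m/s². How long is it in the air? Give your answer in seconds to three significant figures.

Components: vₓ = 64.60 cos 69.4° = 22.73 m/s, v_y0 = 64.60 sin 69.4° = 60.47 m/s.
The projectile lands when y = 35.1 + (60.47) t − ½·6.34·t² = 0. Positive root: t = (60.47 + √(60.47² + 2·6.34·35.1)) / 6.34 = (60.47 + 64.04) / 6.34 = 19.64 s.

19.6 s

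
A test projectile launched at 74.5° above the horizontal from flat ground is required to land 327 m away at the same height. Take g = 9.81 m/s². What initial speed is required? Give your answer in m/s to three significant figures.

Level-ground range: R = v₀² sin(2θ)/g, so v₀ = √(gR / sin 2θ).
v₀ = √(9.81 × 327 / sin 149.0°) = √(3208 / 0.5150) = √6228.4 = 78.92 m/s.

78.9 m/s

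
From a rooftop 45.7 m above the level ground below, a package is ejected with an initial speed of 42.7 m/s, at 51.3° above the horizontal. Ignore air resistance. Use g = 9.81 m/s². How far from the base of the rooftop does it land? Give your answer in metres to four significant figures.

212.6 m

Resolve: vₓ = 42.70 cos 51.3° = 26.70 m/s and v_y0 = 42.70 sin 51.3° = 33.32 m/s.
Vertical motion (up positive, ground at y = 0): 4.905 t² − (33.32) t − 45.7 = 0, so t = (33.32 + √(33.32² + 2·9.81·45.7)) / 9.81 = (33.32 + 44.80) / 9.81 = 7.964 s.
Horizontal distance: R = vₓ t = 26.70 × 7.964 = 212.6 m.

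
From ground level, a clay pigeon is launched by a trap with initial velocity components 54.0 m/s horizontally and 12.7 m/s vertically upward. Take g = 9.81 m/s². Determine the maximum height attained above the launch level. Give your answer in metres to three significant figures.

At the apex v_y = 0, so H = v_y0²/(2g) = 12.70²/19.62 = 8.221 m.

8.22 m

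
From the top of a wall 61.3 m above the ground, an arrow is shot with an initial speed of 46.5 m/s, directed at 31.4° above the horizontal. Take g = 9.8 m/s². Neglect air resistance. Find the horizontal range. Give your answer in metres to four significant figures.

269.4 m

Horizontal component vₓ = 46.50 cos 31.4° = 39.69 m/s; vertical v_y0 = 46.50 sin 31.4° = 24.23 m/s.
The projectile lands when y = 61.3 + (24.23) t − ½·9.80·t² = 0. Positive root: t = (24.23 + √(24.23² + 2·9.80·61.3)) / 9.80 = (24.23 + 42.29) / 9.80 = 6.787 s.
Horizontal distance: R = vₓ t = 39.69 × 6.787 = 269.4 m.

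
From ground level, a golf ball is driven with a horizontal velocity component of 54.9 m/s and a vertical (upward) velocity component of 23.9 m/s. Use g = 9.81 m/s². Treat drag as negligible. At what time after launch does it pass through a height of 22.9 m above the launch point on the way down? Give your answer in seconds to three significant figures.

Height y(t) = 23.90 t − 4.905 t² = 22.9 gives 4.905 t² − 23.90 t + 22.9 = 0.
t = [23.90 ± √(23.90² − 2·9.81·22.9)] / 9.81 = (23.90 ± 11.04) / 9.81, so t = 1.311 s or t = 3.562 s.
The descending-branch root is 3.562 s.

3.56 s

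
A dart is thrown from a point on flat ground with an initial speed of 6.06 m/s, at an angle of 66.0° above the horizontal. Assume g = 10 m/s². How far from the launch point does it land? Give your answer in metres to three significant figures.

Components: vₓ = 6.060 cos 66.0° = 2.465 m/s, v_y0 = 6.060 sin 66.0° = 5.536 m/s.
Time aloft: T = 2 v_y0 / g = 2 × 5.536 / 10.0 = 1.107 s.
Range: R = vₓ T = 2.465 × 1.107 = 2.729 m.

2.73 m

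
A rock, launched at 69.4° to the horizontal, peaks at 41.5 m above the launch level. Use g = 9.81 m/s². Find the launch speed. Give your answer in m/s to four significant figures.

30.48 m/s

At the peak v_y = 0, so v_y0 = √(2gH) = √(2 × 9.81 × 41.5) = 28.53 m/s.
v_y0 = v₀ sin θ ⇒ v₀ = 28.53 / sin 69.4° = 30.48 m/s.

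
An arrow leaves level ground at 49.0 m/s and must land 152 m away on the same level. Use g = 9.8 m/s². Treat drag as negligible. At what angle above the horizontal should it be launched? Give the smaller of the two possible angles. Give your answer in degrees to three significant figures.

From R = (v₀²/g) sin 2θ: sin 2θ = 9.80 × 152 / 2401.0 = 0.6204.
2θ = 38.35° or 180° − 38.35° = 141.7°, so θ = 19.17° or 70.83°.
The smaller angle is 19.17°.

19.2°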